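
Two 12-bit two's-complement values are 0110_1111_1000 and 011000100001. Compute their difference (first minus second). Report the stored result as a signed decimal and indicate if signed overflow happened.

0110_1111_1000 → 011011111000 = 1784 (signed)
011000100001 = 1569 (signed)
Subtract via negate-and-add: invert 011000100001 + 1 = 100111011111 (i.e. -1569).
  011011111000
+ 100111011111
= 000011010111  (discard carry-out 1)
Result 000011010111: MSB = 0 → value 215.
Addends (after negating the subtrahend) have opposite signs, so signed overflow cannot occur.

215; no overflow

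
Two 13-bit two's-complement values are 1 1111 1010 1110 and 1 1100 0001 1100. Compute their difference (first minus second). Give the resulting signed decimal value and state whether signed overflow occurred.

914; no overflow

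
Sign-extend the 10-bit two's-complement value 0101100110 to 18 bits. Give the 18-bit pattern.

000000000101100110

MSB of 0101100110 is 0; replicate it into the new high bits.
00000000|0101100110 → 000000000101100110 (still 358).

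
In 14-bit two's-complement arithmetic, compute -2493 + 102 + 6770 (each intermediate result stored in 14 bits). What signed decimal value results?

4379

-2493 + 102 = -2391 (11011010101001)
-2391 + 6770 = 4379 (01000100011011)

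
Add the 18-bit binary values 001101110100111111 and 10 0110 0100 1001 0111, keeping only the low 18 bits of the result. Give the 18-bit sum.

  001101110100111111
+ 100110010010010111
= 110100000111010110

110100000111010110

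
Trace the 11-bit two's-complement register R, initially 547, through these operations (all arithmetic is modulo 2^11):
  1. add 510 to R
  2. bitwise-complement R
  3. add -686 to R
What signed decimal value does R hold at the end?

Start: R = 547 = 01000100011.
R = 547 + 510 = 1057; wraps to -991 = 10000100001
R = NOT 10000100001 = 01111011110 = 990
R = 990 + (-686) = 304 = 00100110000

304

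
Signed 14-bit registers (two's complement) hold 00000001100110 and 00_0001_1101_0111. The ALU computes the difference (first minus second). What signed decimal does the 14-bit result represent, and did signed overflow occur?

-369; no overflow

00000001100110 = 102 (signed)
00_0001_1101_0111 → 00000111010111 = 471 (signed)
Subtract via negate-and-add: invert 00000111010111 + 1 = 11111000101001 (i.e. -471).
  00000001100110
+ 11111000101001
= 11111010001111
Result 11111010001111: MSB = 1 → 16015 − 16384 = -369.
Addends (after negating the subtrahend) have opposite signs, so signed overflow cannot occur.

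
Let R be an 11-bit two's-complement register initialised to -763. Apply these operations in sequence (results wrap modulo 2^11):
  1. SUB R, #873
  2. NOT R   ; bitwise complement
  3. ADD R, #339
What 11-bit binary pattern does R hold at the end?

Start: R = -763 = 10100000101.
R = -763 − 873 = -1636; wraps to 412 = 00110011100
R = NOT 00110011100 = 11001100011 = -413
R = -413 + 339 = -74 = 11110110110

11110110110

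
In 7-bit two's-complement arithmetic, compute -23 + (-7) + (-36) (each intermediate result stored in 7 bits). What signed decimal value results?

-23 + (-7) = -30 (1100010)
-30 + (-36) = -66 → wraps to 62 (0111110)

62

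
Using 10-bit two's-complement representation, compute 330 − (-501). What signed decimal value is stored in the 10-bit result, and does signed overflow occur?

330 → 0101001010
-501 → 1000001011
Subtract via negate-and-add: invert 1000001011 + 1 = 0111110101 (i.e. 501).
  0101001010
+ 0111110101
= 1100111111
Result 1100111111: MSB = 1 → 831 − 1024 = -193.
Both addends (after negating the subtrahend) are non-negative but the stored result is negative: signed overflow. The true value 330 − (-501) = 831 lies outside [-512, 511].

-193; overflow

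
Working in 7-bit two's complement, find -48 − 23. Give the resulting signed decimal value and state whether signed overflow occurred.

-48 → 1010000
23 → 0010111
Subtract via negate-and-add: invert 0010111 + 1 = 1101001 (i.e. -23).
  1010000
+ 1101001
= 0111001  (discard carry-out 1)
Result 0111001: MSB = 0 → value 57.
Both addends (after negating the subtrahend) are negative but the stored result is non-negative: signed overflow. The true value -48 − 23 = -71 lies outside [-64, 63].

57; overflow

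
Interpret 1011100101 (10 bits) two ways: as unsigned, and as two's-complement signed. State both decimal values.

Unsigned: 1011100101 = 741.
Signed: MSB=1 → 741 − 1024 = -283.

unsigned = 741, signed = -283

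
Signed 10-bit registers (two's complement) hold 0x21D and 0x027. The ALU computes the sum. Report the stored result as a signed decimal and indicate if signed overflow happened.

-444; no overflow

0x21D = 1000011101 = -483 (signed)
0x027 = 0000100111 = 39 (signed)
  1000011101
+ 0000100111
= 1001000100
Result 1001000100: MSB = 1 → 580 − 1024 = -444.
Addends have opposite signs, so signed overflow cannot occur.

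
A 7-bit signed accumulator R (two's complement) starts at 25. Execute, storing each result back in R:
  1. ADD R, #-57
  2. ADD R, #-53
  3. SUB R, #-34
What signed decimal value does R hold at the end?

-51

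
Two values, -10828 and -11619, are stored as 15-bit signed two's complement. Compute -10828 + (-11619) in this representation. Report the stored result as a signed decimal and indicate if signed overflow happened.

-10828 → 101010110110100
-11619 → 101001010011101
  101010110110100
+ 101001010011101
= 010100001010001  (discard carry-out 1)
Result 010100001010001: MSB = 0 → value 10321.
Both addends are negative but the stored result is non-negative: signed overflow. The true value -10828 + (-11619) = -22447 lies outside [-16384, 16383].

10321; overflow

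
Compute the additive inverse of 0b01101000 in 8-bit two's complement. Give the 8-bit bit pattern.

Invert: 10010111. Add 1: 10011000.

10011000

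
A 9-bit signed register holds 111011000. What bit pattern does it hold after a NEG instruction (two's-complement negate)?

Invert: 000100111. Add 1: 000101000.
Check: 111011000 = -40, 000101000 = 40.

000101000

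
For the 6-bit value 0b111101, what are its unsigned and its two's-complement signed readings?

unsigned = 61, signed = -3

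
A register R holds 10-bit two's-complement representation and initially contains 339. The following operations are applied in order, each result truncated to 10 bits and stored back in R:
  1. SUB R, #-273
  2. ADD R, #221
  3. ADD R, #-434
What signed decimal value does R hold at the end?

Start: R = 339 = 0101010011.
R = 339 − (-273) = 612; wraps to -412 = 1001100100
R = -412 + 221 = -191 = 1101000001
R = -191 + (-434) = -625; wraps to 399 = 0110001111

399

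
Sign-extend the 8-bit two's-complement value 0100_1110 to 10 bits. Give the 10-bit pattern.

0001001110

MSB of 01001110 is 0; replicate it into the new high bits.
00|01001110 → 0001001110 (still 78).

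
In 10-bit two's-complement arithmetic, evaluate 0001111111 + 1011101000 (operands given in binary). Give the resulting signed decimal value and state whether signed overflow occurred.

0001111111 = 127 (signed)
1011101000 = -280 (signed)
  0001111111
+ 1011101000
= 1101100111
Result 1101100111: MSB = 1 → 871 − 1024 = -153.
Addends have opposite signs, so signed overflow cannot occur.

-153; no overflow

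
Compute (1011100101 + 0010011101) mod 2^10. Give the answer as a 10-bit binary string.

  1011100101
+ 0010011101
= 1110000010

1110000010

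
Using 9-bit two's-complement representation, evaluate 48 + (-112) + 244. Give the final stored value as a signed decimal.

48 + (-112) = -64 (111000000)
-64 + 244 = 180 (010110100)

180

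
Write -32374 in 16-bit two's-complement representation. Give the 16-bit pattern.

|-32374| = 32374 = 0111111001110110 in 16 bits.
Invert the bits: 1000000110001001. Add 1: 1000000110001010.

1000000110001010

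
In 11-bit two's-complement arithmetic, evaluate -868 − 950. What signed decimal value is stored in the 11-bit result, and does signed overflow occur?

230; overflow

-868 → 10010011100
950 → 01110110110
Subtract via negate-and-add: invert 01110110110 + 1 = 10001001010 (i.e. -950).
  10010011100
+ 10001001010
= 00011100110  (discard carry-out 1)
Result 00011100110: MSB = 0 → value 230.
Both addends (after negating the subtrahend) are negative but the stored result is non-negative: signed overflow. The true value -868 − 950 = -1818 lies outside [-1024, 1023].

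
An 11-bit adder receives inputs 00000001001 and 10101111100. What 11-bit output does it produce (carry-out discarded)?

  00000001001
+ 10101111100
= 10110000101

10110000101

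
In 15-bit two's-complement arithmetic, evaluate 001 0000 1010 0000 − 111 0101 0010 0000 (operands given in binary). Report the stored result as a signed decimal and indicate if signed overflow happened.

001 0000 1010 0000 → 001000010100000 = 4256 (signed)
111 0101 0010 0000 → 111010100100000 = -2784 (signed)
Subtract via negate-and-add: invert 111010100100000 + 1 = 000101011100000 (i.e. 2784).
  001000010100000
+ 000101011100000
= 001101110000000
Result 001101110000000: MSB = 0 → value 7040.
Both addends (after negating the subtrahend) are non-negative and so is the stored result: no signed overflow.

7040; no overflow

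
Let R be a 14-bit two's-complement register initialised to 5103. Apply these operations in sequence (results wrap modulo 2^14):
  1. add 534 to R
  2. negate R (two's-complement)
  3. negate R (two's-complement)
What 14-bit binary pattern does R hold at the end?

01011000000101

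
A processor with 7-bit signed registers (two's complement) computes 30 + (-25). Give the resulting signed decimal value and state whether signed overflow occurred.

5; no overflow

30 → 0011110
-25 → 1100111
  0011110
+ 1100111
= 0000101  (discard carry-out 1)
Result 0000101: MSB = 0 → value 5.
Addends have opposite signs, so signed overflow cannot occur.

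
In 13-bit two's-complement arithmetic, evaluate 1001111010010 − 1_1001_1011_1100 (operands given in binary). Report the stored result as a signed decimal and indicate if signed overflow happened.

1001111010010 = -3118 (signed)
1_1001_1011_1100 → 1100110111100 = -1604 (signed)
Subtract via negate-and-add: invert 1100110111100 + 1 = 0011001000100 (i.e. 1604).
  1001111010010
+ 0011001000100
= 1101000010110
Result 1101000010110: MSB = 1 → 6678 − 8192 = -1514.
Addends (after negating the subtrahend) have opposite signs, so signed overflow cannot occur.

-1514; no overflow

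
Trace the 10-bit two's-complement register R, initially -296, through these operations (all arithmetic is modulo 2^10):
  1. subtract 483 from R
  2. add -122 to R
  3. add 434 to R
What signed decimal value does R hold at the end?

-467

Start: R = -296 = 1011011000.
R = -296 − 483 = -779; wraps to 245 = 0011110101
R = 245 + (-122) = 123 = 0001111011
R = 123 + 434 = 557; wraps to -467 = 1000101101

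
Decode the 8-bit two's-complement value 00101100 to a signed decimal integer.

MSB is 0, so the value is non-negative: 00101100 = 44.

44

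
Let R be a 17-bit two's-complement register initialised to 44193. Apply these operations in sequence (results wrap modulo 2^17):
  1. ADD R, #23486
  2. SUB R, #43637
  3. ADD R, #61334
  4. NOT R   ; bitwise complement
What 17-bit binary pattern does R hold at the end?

Start: R = 44193 = 01010110010100001.
R = 44193 + 23486 = 67679; wraps to -63393 = 10000100001011111
R = -63393 − 43637 = -107030; wraps to 24042 = 00101110111101010
R = 24042 + 61334 = 85376; wraps to -45696 = 10100110110000000
R = NOT 10100110110000000 = 01011001001111111 = 45695

01011001001111111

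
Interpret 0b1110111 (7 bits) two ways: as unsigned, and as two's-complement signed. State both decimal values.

unsigned = 119, signed = -9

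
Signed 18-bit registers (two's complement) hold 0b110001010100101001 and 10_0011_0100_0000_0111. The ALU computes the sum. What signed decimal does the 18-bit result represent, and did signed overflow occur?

84272; overflow

0b110001010100101001 → 110001010100101001 = -60119 (signed)
10_0011_0100_0000_0111 → 100011010000000111 = -117753 (signed)
  110001010100101001
+ 100011010000000111
= 010100100100110000  (discard carry-out 1)
Result 010100100100110000: MSB = 0 → value 84272.
Both addends are negative but the stored result is non-negative: signed overflow. The true value -60119 + (-117753) = -177872 lies outside [-131072, 131071].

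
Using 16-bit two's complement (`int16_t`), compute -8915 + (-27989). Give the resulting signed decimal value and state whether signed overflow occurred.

28632; overflow

-8915 → 1101110100101101
-27989 → 1001001010101011
  1101110100101101
+ 1001001010101011
= 0110111111011000  (discard carry-out 1)
Result 0110111111011000: MSB = 0 → value 28632.
Both addends are negative but the stored result is non-negative: signed overflow. The true value -8915 + (-27989) = -36904 lies outside [-32768, 32767].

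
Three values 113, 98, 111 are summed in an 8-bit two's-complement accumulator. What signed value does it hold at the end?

113 + 98 = 211 → wraps to -45 (11010011)
-45 + 111 = 66 (01000010)

66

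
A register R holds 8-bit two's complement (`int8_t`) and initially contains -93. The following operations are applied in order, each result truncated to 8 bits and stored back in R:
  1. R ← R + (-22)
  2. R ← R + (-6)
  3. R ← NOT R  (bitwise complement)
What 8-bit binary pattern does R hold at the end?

Start: R = -93 = 10100011.
R = -93 + (-22) = -115 = 10001101
R = -115 + (-6) = -121 = 10000111
R = NOT 10000111 = 01111000 = 120

01111000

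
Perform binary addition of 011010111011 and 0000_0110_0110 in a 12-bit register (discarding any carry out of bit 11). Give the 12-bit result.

011100100001

  011010111011
+ 000001100110
= 011100100001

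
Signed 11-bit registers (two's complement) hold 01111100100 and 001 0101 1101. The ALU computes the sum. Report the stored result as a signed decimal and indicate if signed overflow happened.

-703; overflow

01111100100 = 996 (signed)
001 0101 1101 → 00101011101 = 349 (signed)
  01111100100
+ 00101011101
= 10101000001
Result 10101000001: MSB = 1 → 1345 − 2048 = -703.
Both addends are non-negative but the stored result is negative: signed overflow. The true value 996 + 349 = 1345 lies outside [-1024, 1023].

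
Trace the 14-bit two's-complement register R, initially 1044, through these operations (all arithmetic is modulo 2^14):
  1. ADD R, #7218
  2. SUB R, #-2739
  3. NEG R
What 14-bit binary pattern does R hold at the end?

Start: R = 1044 = 00010000010100.
R = 1044 + 7218 = 8262; wraps to -8122 = 10000001000110
R = -8122 − (-2739) = -5383 = 10101011111001
R = −(-5383) = 5383 = 01010100000111

01010100000111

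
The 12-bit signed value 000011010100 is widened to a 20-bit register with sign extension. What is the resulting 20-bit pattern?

00000000000011010100

MSB of 000011010100 is 0; replicate it into the new high bits.
00000000|000011010100 → 00000000000011010100 (still 212).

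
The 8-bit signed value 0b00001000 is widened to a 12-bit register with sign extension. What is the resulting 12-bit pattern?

MSB of 00001000 is 0; replicate it into the new high bits.
0000|00001000 → 000000001000 (still 8).

000000001000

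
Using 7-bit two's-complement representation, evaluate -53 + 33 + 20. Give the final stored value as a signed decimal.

-53 + 33 = -20 (1101100)
-20 + 20 = 0 (0000000)

0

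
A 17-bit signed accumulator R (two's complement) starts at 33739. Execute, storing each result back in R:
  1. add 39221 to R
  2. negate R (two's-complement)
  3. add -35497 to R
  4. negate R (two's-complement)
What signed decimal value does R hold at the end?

Start: R = 33739 = 01000001111001011.
R = 33739 + 39221 = 72960; wraps to -58112 = 10001110100000000
R = −(-58112) = 58112 = 01110001100000000
R = 58112 + (-35497) = 22615 = 00101100001010111
R = −(22615) = -22615 = 11010011110101001

-22615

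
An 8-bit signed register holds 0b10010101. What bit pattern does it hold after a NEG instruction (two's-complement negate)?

Invert: 01101010. Add 1: 01101011.
Check: 10010101 = -107, 01101011 = 107.

01101011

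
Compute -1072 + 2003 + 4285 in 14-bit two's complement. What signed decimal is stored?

-1072 + 2003 = 931 (00001110100011)
931 + 4285 = 5216 (01010001100000)

5216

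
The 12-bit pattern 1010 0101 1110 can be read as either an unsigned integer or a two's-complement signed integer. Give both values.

unsigned = 2654, signed = -1442

Unsigned: 101001011110 = 2654.
Signed: MSB=1 → 2654 − 4096 = -1442.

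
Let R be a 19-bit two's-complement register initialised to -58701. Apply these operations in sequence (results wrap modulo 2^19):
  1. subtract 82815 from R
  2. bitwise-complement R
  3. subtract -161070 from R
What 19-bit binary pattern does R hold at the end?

1001001110111111001

Start: R = -58701 = 1110001101010110011.
R = -58701 − 82815 = -141516 = 1011101011100110100
R = NOT 1011101011100110100 = 0100010100011001011 = 141515
R = 141515 − (-161070) = 302585; wraps to -221703 = 1001001110111111001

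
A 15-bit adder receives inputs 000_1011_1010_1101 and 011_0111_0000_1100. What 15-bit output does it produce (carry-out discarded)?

100001010111001

  000101110101101
+ 011011100001100
= 100001010111001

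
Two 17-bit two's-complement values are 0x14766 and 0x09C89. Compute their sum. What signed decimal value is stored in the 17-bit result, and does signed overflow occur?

-7185; no overflow

0x14766 = 10100011101100110 = -47258 (signed)
0x09C89 = 01001110010001001 = 40073 (signed)
  10100011101100110
+ 01001110010001001
= 11110001111101111
Result 11110001111101111: MSB = 1 → 123887 − 131072 = -7185.
Addends have opposite signs, so signed overflow cannot occur.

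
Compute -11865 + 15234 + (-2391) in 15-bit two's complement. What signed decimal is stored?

-11865 + 15234 = 3369 (000110100101001)
3369 + (-2391) = 978 (000001111010010)

978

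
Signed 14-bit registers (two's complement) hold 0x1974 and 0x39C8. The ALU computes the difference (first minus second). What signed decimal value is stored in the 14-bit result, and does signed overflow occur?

8108; no overflow

0x1974 = 01100101110100 = 6516 (signed)
0x39C8 = 11100111001000 = -1592 (signed)
Subtract via negate-and-add: invert 11100111001000 + 1 = 00011000111000 (i.e. 1592).
  01100101110100
+ 00011000111000
= 01111110101100
Result 01111110101100: MSB = 0 → value 8108.
Both addends (after negating the subtrahend) are non-negative and so is the stored result: no signed overflow.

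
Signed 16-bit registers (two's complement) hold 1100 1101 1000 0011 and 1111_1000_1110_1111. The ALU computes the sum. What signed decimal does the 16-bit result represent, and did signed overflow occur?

1100 1101 1000 0011 → 1100110110000011 = -12925 (signed)
1111_1000_1110_1111 → 1111100011101111 = -1809 (signed)
  1100110110000011
+ 1111100011101111
= 1100011001110010  (discard carry-out 1)
Result 1100011001110010: MSB = 1 → 50802 − 65536 = -14734.
Both addends are negative and so is the stored result: no signed overflow.

-14734; no overflow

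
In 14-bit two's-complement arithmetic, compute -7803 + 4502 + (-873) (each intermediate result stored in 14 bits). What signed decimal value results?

-4174

-7803 + 4502 = -3301 (11001100011011)
-3301 + (-873) = -4174 (10111110110010)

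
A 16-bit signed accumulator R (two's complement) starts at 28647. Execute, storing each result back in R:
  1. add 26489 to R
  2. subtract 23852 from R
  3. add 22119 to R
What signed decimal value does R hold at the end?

-12133

Start: R = 28647 = 0110111111100111.
R = 28647 + 26489 = 55136; wraps to -10400 = 1101011101100000
R = -10400 − 23852 = -34252; wraps to 31284 = 0111101000110100
R = 31284 + 22119 = 53403; wraps to -12133 = 1101000010011011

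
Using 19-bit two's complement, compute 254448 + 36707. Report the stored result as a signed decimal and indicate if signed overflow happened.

254448 → 0111110000111110000
36707 → 0001000111101100011
  0111110000111110000
+ 0001000111101100011
= 1000111000101010011
Result 1000111000101010011: MSB = 1 → 291155 − 524288 = -233133.
Both addends are non-negative but the stored result is negative: signed overflow. The true value 254448 + 36707 = 291155 lies outside [-262144, 262143].

-233133; overflow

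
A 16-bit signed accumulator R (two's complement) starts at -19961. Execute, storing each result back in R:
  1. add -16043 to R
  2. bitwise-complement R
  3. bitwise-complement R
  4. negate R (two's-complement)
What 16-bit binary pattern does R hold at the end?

1000110010100100

Start: R = -19961 = 1011001000000111.
R = -19961 + (-16043) = -36004; wraps to 29532 = 0111001101011100
R = NOT 0111001101011100 = 1000110010100011 = -29533
R = NOT 1000110010100011 = 0111001101011100 = 29532
R = −(29532) = -29532 = 1000110010100100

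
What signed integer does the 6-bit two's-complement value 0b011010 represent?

26

MSB is 0, so the value is non-negative: 011010 = 26.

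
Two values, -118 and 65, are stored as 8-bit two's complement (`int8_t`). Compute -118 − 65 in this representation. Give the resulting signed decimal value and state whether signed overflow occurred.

73; overflow

-118 → 10001010
65 → 01000001
Subtract via negate-and-add: invert 01000001 + 1 = 10111111 (i.e. -65).
  10001010
+ 10111111
= 01001001  (discard carry-out 1)
Result 01001001: MSB = 0 → value 73.
Both addends (after negating the subtrahend) are negative but the stored result is non-negative: signed overflow. The true value -118 − 65 = -183 lies outside [-128, 127].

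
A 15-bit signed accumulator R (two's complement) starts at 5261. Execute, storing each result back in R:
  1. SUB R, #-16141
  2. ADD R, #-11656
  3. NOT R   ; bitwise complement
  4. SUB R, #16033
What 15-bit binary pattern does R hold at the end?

001101101001100

Start: R = 5261 = 001010010001101.
R = 5261 − (-16141) = 21402; wraps to -11366 = 101001110011010
R = -11366 + (-11656) = -23022; wraps to 9746 = 010011000010010
R = NOT 010011000010010 = 101100111101101 = -9747
R = -9747 − 16033 = -25780; wraps to 6988 = 001101101001100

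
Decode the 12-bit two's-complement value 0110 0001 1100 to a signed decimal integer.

1564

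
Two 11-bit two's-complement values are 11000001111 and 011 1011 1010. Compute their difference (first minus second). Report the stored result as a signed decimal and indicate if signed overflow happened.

597; overflow

11000001111 = -497 (signed)
011 1011 1010 → 01110111010 = 954 (signed)
Subtract via negate-and-add: invert 01110111010 + 1 = 10001000110 (i.e. -954).
  11000001111
+ 10001000110
= 01001010101  (discard carry-out 1)
Result 01001010101: MSB = 0 → value 597.
Both addends (after negating the subtrahend) are negative but the stored result is non-negative: signed overflow. The true value -497 − 954 = -1451 lies outside [-1024, 1023].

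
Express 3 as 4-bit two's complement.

0011

3 is non-negative, so write it directly in 4 bits: 0011.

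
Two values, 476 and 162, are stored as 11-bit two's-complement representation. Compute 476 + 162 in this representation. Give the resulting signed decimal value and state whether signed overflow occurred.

638; no overflow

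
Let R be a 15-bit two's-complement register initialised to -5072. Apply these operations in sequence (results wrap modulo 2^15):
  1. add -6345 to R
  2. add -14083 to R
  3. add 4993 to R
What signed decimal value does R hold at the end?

Start: R = -5072 = 110110000110000.
R = -5072 + (-6345) = -11417 = 101001101100111
R = -11417 + (-14083) = -25500; wraps to 7268 = 001110001100100
R = 7268 + 4993 = 12261 = 010111111100101

12261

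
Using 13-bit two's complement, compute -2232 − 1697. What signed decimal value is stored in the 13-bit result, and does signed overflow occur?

-2232 → 1011101001000
1697 → 0011010100001
Subtract via negate-and-add: invert 0011010100001 + 1 = 1100101011111 (i.e. -1697).
  1011101001000
+ 1100101011111
= 1000010100111  (discard carry-out 1)
Result 1000010100111: MSB = 1 → 4263 − 8192 = -3929.
Both addends (after negating the subtrahend) are negative and so is the stored result: no signed overflow.

-3929; no overflow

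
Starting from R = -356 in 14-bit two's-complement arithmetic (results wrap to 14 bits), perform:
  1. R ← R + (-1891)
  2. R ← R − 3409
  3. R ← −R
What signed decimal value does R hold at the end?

5656

Start: R = -356 = 11111010011100.
R = -356 + (-1891) = -2247 = 11011100111001
R = -2247 − 3409 = -5656 = 10100111101000
R = −(-5656) = 5656 = 01011000011000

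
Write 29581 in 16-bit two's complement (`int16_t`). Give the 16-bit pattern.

0111001110001101

29581 is non-negative, so write it directly in 16 bits: 0111001110001101.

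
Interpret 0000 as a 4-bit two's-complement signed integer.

0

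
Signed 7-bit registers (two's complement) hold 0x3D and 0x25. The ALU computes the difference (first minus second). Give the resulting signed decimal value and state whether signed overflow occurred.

0x3D = 0111101 = 61 (signed)
0x25 = 0100101 = 37 (signed)
Subtract via negate-and-add: invert 0100101 + 1 = 1011011 (i.e. -37).
  0111101
+ 1011011
= 0011000  (discard carry-out 1)
Result 0011000: MSB = 0 → value 24.
Addends (after negating the subtrahend) have opposite signs, so signed overflow cannot occur.

24; no overflow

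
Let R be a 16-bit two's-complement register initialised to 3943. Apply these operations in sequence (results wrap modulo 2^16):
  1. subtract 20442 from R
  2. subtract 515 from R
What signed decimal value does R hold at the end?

Start: R = 3943 = 0000111101100111.
R = 3943 − 20442 = -16499 = 1011111110001101
R = -16499 − 515 = -17014 = 1011110110001010

-17014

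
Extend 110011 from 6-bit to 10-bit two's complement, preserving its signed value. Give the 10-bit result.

1111110011

MSB of 110011 is 1; replicate it into the new high bits.
1111|110011 → 1111110011 (still -13).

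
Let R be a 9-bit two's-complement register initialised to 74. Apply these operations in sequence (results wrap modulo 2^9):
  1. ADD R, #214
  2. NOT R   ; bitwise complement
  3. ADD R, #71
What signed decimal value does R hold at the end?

Start: R = 74 = 001001010.
R = 74 + 214 = 288; wraps to -224 = 100100000
R = NOT 100100000 = 011011111 = 223
R = 223 + 71 = 294; wraps to -218 = 100100110

-218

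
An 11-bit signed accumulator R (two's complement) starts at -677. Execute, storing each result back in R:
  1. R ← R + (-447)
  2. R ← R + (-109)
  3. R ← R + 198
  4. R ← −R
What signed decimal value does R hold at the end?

-1013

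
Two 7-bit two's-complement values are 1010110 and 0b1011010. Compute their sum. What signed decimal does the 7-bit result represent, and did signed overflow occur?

48; overflow

1010110 = -42 (signed)
0b1011010 → 1011010 = -38 (signed)
  1010110
+ 1011010
= 0110000  (discard carry-out 1)
Result 0110000: MSB = 0 → value 48.
Both addends are negative but the stored result is non-negative: signed overflow. The true value -42 + (-38) = -80 lies outside [-64, 63].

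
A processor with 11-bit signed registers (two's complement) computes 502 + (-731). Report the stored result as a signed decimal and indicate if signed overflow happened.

-229; no overflow

502 → 00111110110
-731 → 10100100101
  00111110110
+ 10100100101
= 11100011011
Result 11100011011: MSB = 1 → 1819 − 2048 = -229.
Addends have opposite signs, so signed overflow cannot occur.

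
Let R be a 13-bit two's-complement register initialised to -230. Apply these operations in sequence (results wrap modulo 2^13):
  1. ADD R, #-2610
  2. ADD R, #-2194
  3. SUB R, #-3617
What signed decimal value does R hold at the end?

-1417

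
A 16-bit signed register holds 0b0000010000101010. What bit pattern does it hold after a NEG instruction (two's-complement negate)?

Invert: 1111101111010101. Add 1: 1111101111010110.
Check: 0000010000101010 = 1066, 1111101111010110 = -1066.

1111101111010110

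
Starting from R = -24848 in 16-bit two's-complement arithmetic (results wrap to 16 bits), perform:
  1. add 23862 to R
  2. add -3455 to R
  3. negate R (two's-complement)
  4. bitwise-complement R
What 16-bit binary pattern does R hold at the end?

1110111010100110

Start: R = -24848 = 1001111011110000.
R = -24848 + 23862 = -986 = 1111110000100110
R = -986 + (-3455) = -4441 = 1110111010100111
R = −(-4441) = 4441 = 0001000101011001
R = NOT 0001000101011001 = 1110111010100110 = -4442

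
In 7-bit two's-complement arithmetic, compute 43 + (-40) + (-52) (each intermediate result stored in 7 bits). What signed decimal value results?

-49

43 + (-40) = 3 (0000011)
3 + (-52) = -49 (1001111)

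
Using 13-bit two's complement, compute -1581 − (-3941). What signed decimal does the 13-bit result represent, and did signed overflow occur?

-1581 → 1100111010011
-3941 → 1000010011011
Subtract via negate-and-add: invert 1000010011011 + 1 = 0111101100101 (i.e. 3941).
  1100111010011
+ 0111101100101
= 0100100111000  (discard carry-out 1)
Result 0100100111000: MSB = 0 → value 2360.
Addends (after negating the subtrahend) have opposite signs, so signed overflow cannot occur.

2360; no overflow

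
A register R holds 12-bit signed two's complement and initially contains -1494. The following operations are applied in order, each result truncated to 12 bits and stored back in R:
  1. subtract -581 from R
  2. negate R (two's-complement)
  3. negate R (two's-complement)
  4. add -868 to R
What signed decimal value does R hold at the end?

-1781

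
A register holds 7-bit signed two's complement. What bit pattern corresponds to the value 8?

8 is non-negative, so write it directly in 7 bits: 0001000.

0001000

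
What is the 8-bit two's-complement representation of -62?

11000010

|-62| = 62 = 00111110 in 8 bits.
Invert the bits: 11000001. Add 1: 11000010.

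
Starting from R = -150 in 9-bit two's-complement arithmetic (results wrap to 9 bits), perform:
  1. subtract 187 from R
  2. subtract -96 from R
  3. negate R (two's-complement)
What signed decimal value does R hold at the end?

241

Start: R = -150 = 101101010.
R = -150 − 187 = -337; wraps to 175 = 010101111
R = 175 − (-96) = 271; wraps to -241 = 100001111
R = −(-241) = 241 = 011110001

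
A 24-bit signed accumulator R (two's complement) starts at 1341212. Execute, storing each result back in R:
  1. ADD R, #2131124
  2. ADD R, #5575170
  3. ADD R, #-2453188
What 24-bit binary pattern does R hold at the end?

011001001001111100001110

Start: R = 1341212 = 000101000111011100011100.
R = 1341212 + 2131124 = 3472336 = 001101001111101111010000
R = 3472336 + 5575170 = 9047506; wraps to -7729710 = 100010100000110111010010
R = -7729710 + (-2453188) = -10182898; wraps to 6594318 = 011001001001111100001110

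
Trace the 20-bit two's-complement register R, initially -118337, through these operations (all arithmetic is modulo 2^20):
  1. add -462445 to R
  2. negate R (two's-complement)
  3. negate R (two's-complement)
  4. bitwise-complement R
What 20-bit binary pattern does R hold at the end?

Start: R = -118337 = 11100011000110111111.
R = -118337 + (-462445) = -580782; wraps to 467794 = 01110010001101010010
R = −(467794) = -467794 = 10001101110010101110
R = −(-467794) = 467794 = 01110010001101010010
R = NOT 01110010001101010010 = 10001101110010101101 = -467795

10001101110010101101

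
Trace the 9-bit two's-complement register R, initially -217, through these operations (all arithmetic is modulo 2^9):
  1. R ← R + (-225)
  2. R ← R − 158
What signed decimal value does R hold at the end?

Start: R = -217 = 100100111.
R = -217 + (-225) = -442; wraps to 70 = 001000110
R = 70 − 158 = -88 = 110101000

-88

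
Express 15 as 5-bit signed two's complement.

01111

15 is non-negative, so write it directly in 5 bits: 01111.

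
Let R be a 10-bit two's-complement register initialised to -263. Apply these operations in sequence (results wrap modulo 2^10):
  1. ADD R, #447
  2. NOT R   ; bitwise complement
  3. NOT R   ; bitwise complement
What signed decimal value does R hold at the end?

184

Start: R = -263 = 1011111001.
R = -263 + 447 = 184 = 0010111000
R = NOT 0010111000 = 1101000111 = -185
R = NOT 1101000111 = 0010111000 = 184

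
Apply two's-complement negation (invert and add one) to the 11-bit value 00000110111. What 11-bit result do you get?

11111001001

Invert: 11111001000. Add 1: 11111001001.
Check: 00000110111 = 55, 11111001001 = -55.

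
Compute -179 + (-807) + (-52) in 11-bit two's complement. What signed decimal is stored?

1010

-179 + (-807) = -986 (10000100110)
-986 + (-52) = -1038 → wraps to 1010 (01111110010)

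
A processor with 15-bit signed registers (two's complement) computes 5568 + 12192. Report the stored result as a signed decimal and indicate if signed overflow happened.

5568 → 001010111000000
12192 → 010111110100000
  001010111000000
+ 010111110100000
= 100010101100000
Result 100010101100000: MSB = 1 → 17760 − 32768 = -15008.
Both addends are non-negative but the stored result is negative: signed overflow. The true value 5568 + 12192 = 17760 lies outside [-16384, 16383].

-15008; overflow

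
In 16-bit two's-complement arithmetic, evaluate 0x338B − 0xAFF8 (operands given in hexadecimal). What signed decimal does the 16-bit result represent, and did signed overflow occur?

-31853; overflow

0x338B = 0011001110001011 = 13195 (signed)
0xAFF8 = 1010111111111000 = -20488 (signed)
Subtract via negate-and-add: invert 1010111111111000 + 1 = 0101000000001000 (i.e. 20488).
  0011001110001011
+ 0101000000001000
= 1000001110010011
Result 1000001110010011: MSB = 1 → 33683 − 65536 = -31853.
Both addends (after negating the subtrahend) are non-negative but the stored result is negative: signed overflow. The true value 13195 − (-20488) = 33683 lies outside [-32768, 32767].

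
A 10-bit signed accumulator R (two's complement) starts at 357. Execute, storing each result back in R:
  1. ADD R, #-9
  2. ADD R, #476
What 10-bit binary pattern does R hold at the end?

Start: R = 357 = 0101100101.
R = 357 + (-9) = 348 = 0101011100
R = 348 + 476 = 824; wraps to -200 = 1100111000

1100111000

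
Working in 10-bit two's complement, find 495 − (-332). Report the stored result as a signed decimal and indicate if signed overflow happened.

495 → 0111101111
-332 → 1010110100
Subtract via negate-and-add: invert 1010110100 + 1 = 0101001100 (i.e. 332).
  0111101111
+ 0101001100
= 1100111011
Result 1100111011: MSB = 1 → 827 − 1024 = -197.
Both addends (after negating the subtrahend) are non-negative but the stored result is negative: signed overflow. The true value 495 − (-332) = 827 lies outside [-512, 511].

-197; overflow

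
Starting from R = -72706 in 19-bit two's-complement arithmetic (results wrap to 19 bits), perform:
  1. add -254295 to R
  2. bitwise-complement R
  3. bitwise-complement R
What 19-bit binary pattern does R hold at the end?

0110000001010100111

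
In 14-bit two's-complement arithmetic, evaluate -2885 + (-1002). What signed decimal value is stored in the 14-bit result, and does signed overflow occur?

-3887; no overflow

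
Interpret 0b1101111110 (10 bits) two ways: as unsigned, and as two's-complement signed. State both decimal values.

unsigned = 894, signed = -130

Unsigned: 1101111110 = 894.
Signed: MSB=1 → 894 − 1024 = -130.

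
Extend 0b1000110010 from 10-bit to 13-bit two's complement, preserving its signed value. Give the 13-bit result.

1111000110010

MSB of 1000110010 is 1; replicate it into the new high bits.
111|1000110010 → 1111000110010 (still -462).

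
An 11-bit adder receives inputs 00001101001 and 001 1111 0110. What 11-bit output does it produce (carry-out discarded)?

01001011111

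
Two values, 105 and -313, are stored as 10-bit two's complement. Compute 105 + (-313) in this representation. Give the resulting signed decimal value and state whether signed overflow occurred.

105 → 0001101001
-313 → 1011000111
  0001101001
+ 1011000111
= 1100110000
Result 1100110000: MSB = 1 → 816 − 1024 = -208.
Addends have opposite signs, so signed overflow cannot occur.

-208; no overflow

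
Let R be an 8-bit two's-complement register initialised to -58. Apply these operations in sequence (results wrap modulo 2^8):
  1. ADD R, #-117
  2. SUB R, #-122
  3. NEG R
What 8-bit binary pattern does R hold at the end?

00110101

Start: R = -58 = 11000110.
R = -58 + (-117) = -175; wraps to 81 = 01010001
R = 81 − (-122) = 203; wraps to -53 = 11001011
R = −(-53) = 53 = 00110101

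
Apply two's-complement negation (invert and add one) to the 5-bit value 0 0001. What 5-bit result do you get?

Invert: 11110. Add 1: 11111.
Check: 00001 = 1, 11111 = -1.

11111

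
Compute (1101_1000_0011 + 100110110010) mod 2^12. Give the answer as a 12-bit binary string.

011100110101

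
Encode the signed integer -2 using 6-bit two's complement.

|-2| = 2 = 000010 in 6 bits.
Invert the bits: 111101. Add 1: 111110.

111110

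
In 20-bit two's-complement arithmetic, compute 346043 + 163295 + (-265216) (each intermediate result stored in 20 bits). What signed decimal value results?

346043 + 163295 = 509338 (01111100010110011010)
509338 + (-265216) = 244122 (00111011100110011010)

244122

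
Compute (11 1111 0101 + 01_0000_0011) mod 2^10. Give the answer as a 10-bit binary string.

  1111110101
+ 0100000011
= 0011111000  (discard carry-out 1)

0011111000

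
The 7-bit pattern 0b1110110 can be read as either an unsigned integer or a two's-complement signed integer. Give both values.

Unsigned: 1110110 = 118.
Signed: MSB=1 → 118 − 128 = -10.

unsigned = 118, signed = -10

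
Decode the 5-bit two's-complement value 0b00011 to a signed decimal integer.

3

MSB is 0, so the value is non-negative: 00011 = 3.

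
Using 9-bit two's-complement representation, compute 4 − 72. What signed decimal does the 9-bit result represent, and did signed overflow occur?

-68; no overflow

4 → 000000100
72 → 001001000
Subtract via negate-and-add: invert 001001000 + 1 = 110111000 (i.e. -72).
  000000100
+ 110111000
= 110111100
Result 110111100: MSB = 1 → 444 − 512 = -68.
Addends (after negating the subtrahend) have opposite signs, so signed overflow cannot occur.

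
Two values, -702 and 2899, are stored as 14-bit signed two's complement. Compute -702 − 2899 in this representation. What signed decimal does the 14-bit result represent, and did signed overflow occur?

-702 → 11110101000010
2899 → 00101101010011
Subtract via negate-and-add: invert 00101101010011 + 1 = 11010010101101 (i.e. -2899).
  11110101000010
+ 11010010101101
= 11000111101111  (discard carry-out 1)
Result 11000111101111: MSB = 1 → 12783 − 16384 = -3601.
Both addends (after negating the subtrahend) are negative and so is the stored result: no signed overflow.

-3601; no overflow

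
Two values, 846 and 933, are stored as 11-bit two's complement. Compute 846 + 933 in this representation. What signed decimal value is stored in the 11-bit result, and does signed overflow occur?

846 → 01101001110
933 → 01110100101
  01101001110
+ 01110100101
= 11011110011
Result 11011110011: MSB = 1 → 1779 − 2048 = -269.
Both addends are non-negative but the stored result is negative: signed overflow. The true value 846 + 933 = 1779 lies outside [-1024, 1023].

-269; overflow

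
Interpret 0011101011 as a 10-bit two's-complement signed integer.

235

MSB is 0, so the value is non-negative: 0011101011 = 235.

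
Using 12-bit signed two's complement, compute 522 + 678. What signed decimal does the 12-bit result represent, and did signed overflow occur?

1200; no overflow

522 → 001000001010
678 → 001010100110
  001000001010
+ 001010100110
= 010010110000
Result 010010110000: MSB = 0 → value 1200.
Both addends are non-negative and so is the stored result: no signed overflow.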